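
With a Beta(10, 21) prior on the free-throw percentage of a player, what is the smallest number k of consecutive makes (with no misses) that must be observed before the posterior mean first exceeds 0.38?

After k makes and 0 misses the posterior is Beta(10+k, 21), with mean (10+k)/(10+21+k).
Set (10+k)/(31+k) > 0.38 and solve: k > (0.38·31 − 10)/(1 − 0.38) = 2.871.
The smallest integer exceeding 2.871 is 3.

k = 3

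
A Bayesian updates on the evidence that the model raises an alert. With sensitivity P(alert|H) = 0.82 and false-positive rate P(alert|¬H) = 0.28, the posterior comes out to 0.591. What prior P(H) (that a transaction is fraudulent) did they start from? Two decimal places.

P(H) = 0.33

In odds form, posterior odds = prior odds × likelihood ratio, so prior odds = posterior odds ÷ LR.
Posterior odds = 0.591/(1−0.591) = 1.4450. LR = 0.82/0.28 = 2.9286.
Prior odds = 1.4450/2.9286 = 0.4934, so P(H) = 0.4934/(1+0.4934) ≈ 0.33.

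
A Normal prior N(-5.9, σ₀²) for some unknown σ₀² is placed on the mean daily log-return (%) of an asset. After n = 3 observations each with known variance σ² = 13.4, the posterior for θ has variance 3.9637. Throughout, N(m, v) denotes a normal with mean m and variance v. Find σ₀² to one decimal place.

σ₀² = 35.2

For the Normal–Normal model with known σ², precisions add: τ_n = τ₀ + n/σ².
So 1/σ₀² = 1/3.9637 − 3/13.4 = 0.252290 − 0.223881 = 0.028409.
Hence σ₀² = 1/0.028409 ≈ 35.2.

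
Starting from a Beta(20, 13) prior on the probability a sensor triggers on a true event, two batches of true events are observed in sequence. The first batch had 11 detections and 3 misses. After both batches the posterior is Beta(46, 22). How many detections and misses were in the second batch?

Sequential conjugate updates are equivalent to a single update on the pooled data, so total successes = posterior α − prior α and total failures = posterior β − prior β.
Total across both batches: 46−20=26 detections, 22−13=9 misses.
Subtract the first batch: 26−11=15 detections and 9−3=6 misses.

15 detections and 6 misses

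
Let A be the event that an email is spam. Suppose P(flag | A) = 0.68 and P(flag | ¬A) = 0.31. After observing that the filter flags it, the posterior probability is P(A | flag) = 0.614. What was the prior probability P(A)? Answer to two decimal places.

In odds form, posterior odds = prior odds × likelihood ratio, so prior odds = posterior odds ÷ LR.
Posterior odds = 0.614/(1−0.614) = 1.5907. LR = 0.68/0.31 = 2.1935.
Prior odds = 1.5907/2.1935 = 0.7252, so P(A) = 0.7252/(1+0.7252) ≈ 0.42.

P(A) = 0.42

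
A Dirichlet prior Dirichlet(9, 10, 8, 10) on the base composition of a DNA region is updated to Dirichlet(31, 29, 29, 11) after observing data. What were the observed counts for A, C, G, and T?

counts (22, 19, 21, 1)

For a Dirichlet(α) prior with multinomial counts c, the posterior is Dirichlet(α + c) componentwise.
Counts are posterior − prior componentwise: 31−9=22, 29−10=19, 29−8=21, 11−10=1.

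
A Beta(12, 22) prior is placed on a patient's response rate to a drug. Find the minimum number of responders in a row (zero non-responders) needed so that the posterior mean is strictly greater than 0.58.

After k responders and 0 non-responders the posterior is Beta(12+k, 22), with mean (12+k)/(12+22+k).
Set (12+k)/(34+k) > 0.58 and solve: k > (0.58·34 − 12)/(1 − 0.58) = 18.381.
The smallest integer exceeding 18.381 is 19.

k = 19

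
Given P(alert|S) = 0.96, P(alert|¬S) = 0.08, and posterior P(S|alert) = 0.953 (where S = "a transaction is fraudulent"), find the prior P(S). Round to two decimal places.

P(S) = 0.63

In odds form, posterior odds = prior odds × likelihood ratio, so prior odds = posterior odds ÷ LR.
Posterior odds = 0.953/(1−0.953) = 20.2766. LR = 0.96/0.08 = 12.0000.
Prior odds = 20.2766/12.0000 = 1.6897, so P(S) = 1.6897/(1+1.6897) ≈ 0.63.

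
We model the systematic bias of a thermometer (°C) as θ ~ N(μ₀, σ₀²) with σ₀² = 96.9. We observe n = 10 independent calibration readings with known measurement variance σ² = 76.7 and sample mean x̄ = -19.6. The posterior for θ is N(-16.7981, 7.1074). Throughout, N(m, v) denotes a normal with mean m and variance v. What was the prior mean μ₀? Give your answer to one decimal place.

μ₀ = 18.6

With known observation variance, the Normal–Normal posterior has precision τ_n = τ₀ + n/σ² and mean μ_n = (τ₀μ₀ + (n/σ²)x̄)/τ_n.
Here τ₀ = 1/96.9 = 0.010320 and τ_data = 10/76.7 = 0.130378, so τ_n = 0.140698.
Rearranging for μ₀: μ₀ = (μ_n·τ_n − τ_data·x̄)/τ₀ = (-16.7981·0.140698 − 0.130378·-19.6) / 0.010320 = 0.191950/0.010320 ≈ 18.6.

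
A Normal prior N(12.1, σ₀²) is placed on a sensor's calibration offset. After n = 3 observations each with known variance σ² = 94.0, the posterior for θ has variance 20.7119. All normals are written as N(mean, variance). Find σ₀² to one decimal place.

σ₀² = 61.1

Posterior precision equals prior precision plus data precision: 1/σ_n² = 1/σ₀² + n/σ².
So 1/σ₀² = 1/20.7119 − 3/94.0 = 0.048281 − 0.031915 = 0.016366.
Hence σ₀² = 1/0.016366 ≈ 61.1.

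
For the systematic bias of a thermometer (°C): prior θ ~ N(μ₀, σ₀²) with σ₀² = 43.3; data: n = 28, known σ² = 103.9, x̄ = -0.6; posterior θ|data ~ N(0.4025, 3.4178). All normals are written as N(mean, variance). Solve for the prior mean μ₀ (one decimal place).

With known observation variance, the Normal–Normal posterior has precision τ_n = τ₀ + n/σ² and mean μ_n = (τ₀μ₀ + (n/σ²)x̄)/τ_n.
Here τ₀ = 1/43.3 = 0.023095 and τ_data = 28/103.9 = 0.269490, so τ_n = 0.292585.
Rearranging for μ₀: μ₀ = (μ_n·τ_n − τ_data·x̄)/τ₀ = (0.4025·0.292585 − 0.269490·-0.6) / 0.023095 = 0.279459/0.023095 ≈ 12.1.

μ₀ = 12.1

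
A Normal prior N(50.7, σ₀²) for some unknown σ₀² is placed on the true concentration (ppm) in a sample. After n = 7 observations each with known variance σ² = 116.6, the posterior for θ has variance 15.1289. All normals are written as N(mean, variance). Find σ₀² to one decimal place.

For the Normal–Normal model with known σ², precisions add: τ_n = τ₀ + n/σ².
So 1/σ₀² = 1/15.1289 − 7/116.6 = 0.066099 − 0.060034 = 0.006065.
Hence σ₀² = 1/0.006065 ≈ 164.9.

σ₀² = 164.9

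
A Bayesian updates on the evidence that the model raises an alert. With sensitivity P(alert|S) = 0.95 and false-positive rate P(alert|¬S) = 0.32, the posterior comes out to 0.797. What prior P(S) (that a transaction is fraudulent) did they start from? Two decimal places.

In odds form, posterior odds = prior odds × likelihood ratio, so prior odds = posterior odds ÷ LR.
Posterior odds = 0.797/(1−0.797) = 3.9261. LR = 0.95/0.32 = 2.9688.
Prior odds = 3.9261/2.9688 = 1.3225, so P(S) = 1.3225/(1+1.3225) ≈ 0.57.

P(S) = 0.57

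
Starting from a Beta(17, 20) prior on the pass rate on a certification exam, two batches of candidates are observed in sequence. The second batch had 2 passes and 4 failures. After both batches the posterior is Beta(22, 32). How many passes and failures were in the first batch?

3 passes and 8 failures

Sequential conjugate updates are equivalent to a single update on the pooled data, so total successes = posterior α − prior α and total failures = posterior β − prior β.
Total across both batches: 22−17=5 passes, 32−20=12 failures.
Subtract the second batch: 5−2=3 passes and 12−4=8 failures.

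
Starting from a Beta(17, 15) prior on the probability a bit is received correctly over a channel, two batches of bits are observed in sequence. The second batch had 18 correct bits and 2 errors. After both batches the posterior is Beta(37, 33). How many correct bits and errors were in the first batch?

2 correct bits and 16 errors

Because Beta–binomial updating is additive in the counts, the combined data contributed (α_post−α_prior, β_post−β_prior) successes and failures.
Total across both batches: 37−17=20 correct bits, 33−15=18 errors.
Subtract the second batch: 20−18=2 correct bits and 18−2=16 errors.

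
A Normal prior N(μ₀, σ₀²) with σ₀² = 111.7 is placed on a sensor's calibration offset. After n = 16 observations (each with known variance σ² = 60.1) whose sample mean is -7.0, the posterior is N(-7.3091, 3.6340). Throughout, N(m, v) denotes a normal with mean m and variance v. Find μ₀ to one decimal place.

μ₀ = -16.5

With known observation variance, the Normal–Normal posterior has precision τ_n = τ₀ + n/σ² and mean μ_n = (τ₀μ₀ + (n/σ²)x̄)/τ_n.
Here τ₀ = 1/111.7 = 0.008953 and τ_data = 16/60.1 = 0.266223, so τ_n = 0.275176.
Rearranging for μ₀: μ₀ = (μ_n·τ_n − τ_data·x̄)/τ₀ = (-7.3091·0.275176 − 0.266223·-7.0) / 0.008953 = -0.147728/0.008953 ≈ -16.5.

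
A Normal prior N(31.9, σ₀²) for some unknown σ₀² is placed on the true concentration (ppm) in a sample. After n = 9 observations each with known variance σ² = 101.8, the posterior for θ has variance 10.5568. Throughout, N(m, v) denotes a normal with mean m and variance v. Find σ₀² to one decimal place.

For the Normal–Normal model with known σ², precisions add: τ_n = τ₀ + n/σ².
So 1/σ₀² = 1/10.5568 − 9/101.8 = 0.094726 − 0.088409 = 0.006317.
Hence σ₀² = 1/0.006317 ≈ 158.3.

σ₀² = 158.3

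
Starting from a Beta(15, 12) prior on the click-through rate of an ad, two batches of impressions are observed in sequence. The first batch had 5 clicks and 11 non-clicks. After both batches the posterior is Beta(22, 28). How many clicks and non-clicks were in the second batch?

2 clicks and 5 non-clicks

Sequential conjugate updates are equivalent to a single update on the pooled data, so total successes = posterior α − prior α and total failures = posterior β − prior β.
Total across both batches: 22−15=7 clicks, 28−12=16 non-clicks.
Subtract the first batch: 7−5=2 clicks and 16−11=5 non-clicks.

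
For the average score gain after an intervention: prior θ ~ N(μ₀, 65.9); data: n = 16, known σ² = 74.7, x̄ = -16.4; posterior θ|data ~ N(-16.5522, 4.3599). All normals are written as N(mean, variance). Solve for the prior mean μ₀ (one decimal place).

μ₀ = -18.7

With known observation variance, the Normal–Normal posterior has precision τ_n = τ₀ + n/σ² and mean μ_n = (τ₀μ₀ + (n/σ²)x̄)/τ_n.
Here τ₀ = 1/65.9 = 0.015175 and τ_data = 16/74.7 = 0.214190, so τ_n = 0.229365.
Rearranging for μ₀: μ₀ = (μ_n·τ_n − τ_data·x̄)/τ₀ = (-16.5522·0.229365 − 0.214190·-16.4) / 0.015175 = -0.283779/0.015175 ≈ -18.7.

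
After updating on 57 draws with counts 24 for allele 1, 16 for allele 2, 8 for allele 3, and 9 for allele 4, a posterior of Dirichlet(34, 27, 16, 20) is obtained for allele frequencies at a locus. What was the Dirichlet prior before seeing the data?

Dirichlet(10, 11, 8, 11)

For a Dirichlet(α) prior with multinomial counts c, the posterior is Dirichlet(α + c) componentwise.
Subtract each count from the matching posterior parameter: 34−24=10, 27−16=11, 16−8=8, 20−9=11.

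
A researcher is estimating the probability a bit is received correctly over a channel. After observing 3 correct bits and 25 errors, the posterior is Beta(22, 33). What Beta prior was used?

Beta(19, 8)

Beta is conjugate to the binomial likelihood: posterior = Beta(a+s, b+f).
Subtract the data counts: 22−3=19, 33−25=8.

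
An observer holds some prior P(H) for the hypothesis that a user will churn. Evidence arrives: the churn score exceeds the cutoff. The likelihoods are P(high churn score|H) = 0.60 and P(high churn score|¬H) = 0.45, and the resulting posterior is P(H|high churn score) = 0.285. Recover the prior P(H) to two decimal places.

Bayes' rule in odds form gives O(H|E) = O(H)·[P(E|H)/P(E|¬H)], hence O(H) = O(H|E)/LR.
Posterior odds = 0.285/(1−0.285) = 0.3986. LR = 0.60/0.45 = 1.3333.
Prior odds = 0.3986/1.3333 = 0.2990, so P(H) = 0.2990/(1+0.2990) ≈ 0.23.

P(H) = 0.23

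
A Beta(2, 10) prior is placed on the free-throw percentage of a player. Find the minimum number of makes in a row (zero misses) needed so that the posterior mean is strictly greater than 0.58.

k = 12

After k makes and 0 misses the posterior is Beta(2+k, 10), with mean (2+k)/(2+10+k).
Set (2+k)/(12+k) > 0.58 and solve: k > (0.58·12 − 2)/(1 − 0.58) = 11.810.
The smallest integer exceeding 11.810 is 12.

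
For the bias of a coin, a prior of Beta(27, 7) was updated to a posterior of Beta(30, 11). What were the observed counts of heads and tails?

3 heads and 4 tails

A Beta(α, β) prior with s successes and f failures in binomial data gives a Beta(α+s, β+f) posterior.
Match parameters: s=30−27=3, f=11−7=4.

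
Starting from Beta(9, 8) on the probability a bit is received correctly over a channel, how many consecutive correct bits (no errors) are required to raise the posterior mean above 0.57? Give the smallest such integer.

k = 2

After k correct bits and 0 errors the posterior is Beta(9+k, 8), with mean (9+k)/(9+8+k).
Set (9+k)/(17+k) > 0.57 and solve: k > (0.57·17 − 9)/(1 − 0.57) = 1.605.
The smallest integer exceeding 1.605 is 2.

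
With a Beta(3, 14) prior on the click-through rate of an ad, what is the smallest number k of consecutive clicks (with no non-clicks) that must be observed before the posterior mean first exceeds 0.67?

k = 26

After k clicks and 0 non-clicks the posterior is Beta(3+k, 14), with mean (3+k)/(3+14+k).
Set (3+k)/(17+k) > 0.67 and solve: k > (0.67·17 − 3)/(1 − 0.67) = 25.424.
The smallest integer exceeding 25.424 is 26, and checking k=26: (29)/(43) = 0.6744 > 0.67.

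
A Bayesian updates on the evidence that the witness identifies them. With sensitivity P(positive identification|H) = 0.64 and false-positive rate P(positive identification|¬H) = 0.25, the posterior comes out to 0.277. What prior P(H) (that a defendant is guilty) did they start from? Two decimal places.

P(H) = 0.13

Bayes' rule in odds form gives O(H|E) = O(H)·[P(E|H)/P(E|¬H)], hence O(H) = O(H|E)/LR.
Posterior odds = 0.277/(1−0.277) = 0.3831. LR = 0.64/0.25 = 2.5600.
Prior odds = 0.3831/2.5600 = 0.1496, so P(H) = 0.1496/(1+0.1496) ≈ 0.13.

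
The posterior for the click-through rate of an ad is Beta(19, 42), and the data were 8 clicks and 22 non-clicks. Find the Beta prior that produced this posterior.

Beta(11, 20)

Under Beta–binomial conjugacy the posterior parameters are (α+s, β+f).
So α = 19 − 8 = 11 and β = 42 − 22 = 20.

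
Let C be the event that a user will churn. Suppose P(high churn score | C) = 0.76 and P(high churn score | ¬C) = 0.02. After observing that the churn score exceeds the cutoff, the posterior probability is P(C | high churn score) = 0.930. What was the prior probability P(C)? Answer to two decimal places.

In odds form, posterior odds = prior odds × likelihood ratio, so prior odds = posterior odds ÷ LR.
Posterior odds = 0.930/(1−0.930) = 13.2857. LR = 0.76/0.02 = 38.0000.
Prior odds = 13.2857/38.0000 = 0.3496, so P(C) = 0.3496/(1+0.3496) ≈ 0.26.

P(C) = 0.26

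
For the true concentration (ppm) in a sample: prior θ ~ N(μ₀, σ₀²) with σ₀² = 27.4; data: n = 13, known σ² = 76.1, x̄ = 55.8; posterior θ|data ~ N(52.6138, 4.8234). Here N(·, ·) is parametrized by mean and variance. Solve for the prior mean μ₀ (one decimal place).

μ₀ = 37.7

The posterior mean is a precision-weighted average: μ_n = (τ₀μ₀ + τ_data·x̄)/(τ₀+τ_data), with τ₀=1/σ₀² and τ_data=n/σ².
Here τ₀ = 1/27.4 = 0.036496 and τ_data = 13/76.1 = 0.170828, so τ_n = 0.207324.
Rearranging for μ₀: μ₀ = (μ_n·τ_n − τ_data·x̄)/τ₀ = (52.6138·0.207324 − 0.170828·55.8) / 0.036496 = 1.375901/0.036496 ≈ 37.7.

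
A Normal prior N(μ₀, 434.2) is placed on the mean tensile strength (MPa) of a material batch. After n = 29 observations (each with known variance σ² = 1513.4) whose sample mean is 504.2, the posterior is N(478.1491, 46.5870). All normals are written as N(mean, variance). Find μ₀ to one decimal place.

μ₀ = 261.4

The posterior mean is a precision-weighted average: μ_n = (τ₀μ₀ + τ_data·x̄)/(τ₀+τ_data), with τ₀=1/σ₀² and τ_data=n/σ².
Here τ₀ = 1/434.2 = 0.002303 and τ_data = 29/1513.4 = 0.019162, so τ_n = 0.021465.
Rearranging for μ₀: μ₀ = (μ_n·τ_n − τ_data·x̄)/τ₀ = (478.1491·0.021465 − 0.019162·504.2) / 0.002303 = 0.601990/0.002303 ≈ 261.4.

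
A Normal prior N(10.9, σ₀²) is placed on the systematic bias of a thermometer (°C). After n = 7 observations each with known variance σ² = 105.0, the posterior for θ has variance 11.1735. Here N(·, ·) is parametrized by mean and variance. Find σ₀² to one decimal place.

σ₀² = 43.8

For the Normal–Normal model with known σ², precisions add: τ_n = τ₀ + n/σ².
So 1/σ₀² = 1/11.1735 − 7/105.0 = 0.089497 − 0.066667 = 0.022830.
Hence σ₀² = 1/0.022830 ≈ 43.8.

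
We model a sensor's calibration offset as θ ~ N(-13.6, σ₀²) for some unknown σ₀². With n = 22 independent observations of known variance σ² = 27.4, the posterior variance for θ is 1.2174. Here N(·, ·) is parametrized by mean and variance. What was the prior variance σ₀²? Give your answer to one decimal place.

For the Normal–Normal model with known σ², precisions add: τ_n = τ₀ + n/σ².
So 1/σ₀² = 1/1.2174 − 22/27.4 = 0.821423 − 0.802920 = 0.018503.
Hence σ₀² = 1/0.018503 ≈ 54.0.

σ₀² = 54.0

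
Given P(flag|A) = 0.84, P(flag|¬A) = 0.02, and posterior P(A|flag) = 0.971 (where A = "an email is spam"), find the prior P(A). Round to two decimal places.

In odds form, posterior odds = prior odds × likelihood ratio, so prior odds = posterior odds ÷ LR.
Posterior odds = 0.971/(1−0.971) = 33.4828. LR = 0.84/0.02 = 42.0000.
Prior odds = 33.4828/42.0000 = 0.7972, so P(A) = 0.7972/(1+0.7972) ≈ 0.44.

P(A) = 0.44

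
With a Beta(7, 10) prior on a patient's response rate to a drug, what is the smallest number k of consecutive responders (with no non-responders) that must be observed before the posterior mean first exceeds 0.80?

k = 34

After k responders and 0 non-responders the posterior is Beta(7+k, 10), with mean (7+k)/(7+10+k).
Set (7+k)/(17+k) > 0.80 and solve: k > (0.80·17 − 7)/(1 − 0.80) = 33.000.
The smallest integer exceeding 33.000 is 34, and checking k=34: (41)/(51) = 0.8039 > 0.80.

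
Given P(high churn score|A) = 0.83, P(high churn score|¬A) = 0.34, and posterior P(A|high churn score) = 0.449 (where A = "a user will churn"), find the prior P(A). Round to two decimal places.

P(A) = 0.25

In odds form, posterior odds = prior odds × likelihood ratio, so prior odds = posterior odds ÷ LR.
Posterior odds = 0.449/(1−0.449) = 0.8149. LR = 0.83/0.34 = 2.4412.
Prior odds = 0.8149/2.4412 = 0.3338, so P(A) = 0.3338/(1+0.3338) ≈ 0.25.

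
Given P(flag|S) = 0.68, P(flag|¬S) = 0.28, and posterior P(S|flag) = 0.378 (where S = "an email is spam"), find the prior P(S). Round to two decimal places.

Bayes' rule in odds form gives O(S|E) = O(S)·[P(E|S)/P(E|¬S)], hence O(S) = O(S|E)/LR.
Posterior odds = 0.378/(1−0.378) = 0.6077. LR = 0.68/0.28 = 2.4286.
Prior odds = 0.6077/2.4286 = 0.2502, so P(S) = 0.2502/(1+0.2502) ≈ 0.20.

P(S) = 0.20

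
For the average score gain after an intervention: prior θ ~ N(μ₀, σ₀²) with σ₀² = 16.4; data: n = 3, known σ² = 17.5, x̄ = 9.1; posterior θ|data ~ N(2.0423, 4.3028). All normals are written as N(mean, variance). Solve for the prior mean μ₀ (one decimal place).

With known observation variance, the Normal–Normal posterior has precision τ_n = τ₀ + n/σ² and mean μ_n = (τ₀μ₀ + (n/σ²)x̄)/τ_n.
Here τ₀ = 1/16.4 = 0.060976 and τ_data = 3/17.5 = 0.171429, so τ_n = 0.232405.
Rearranging for μ₀: μ₀ = (μ_n·τ_n − τ_data·x̄)/τ₀ = (2.0423·0.232405 − 0.171429·9.1) / 0.060976 = -1.085363/0.060976 ≈ -17.8.

μ₀ = -17.8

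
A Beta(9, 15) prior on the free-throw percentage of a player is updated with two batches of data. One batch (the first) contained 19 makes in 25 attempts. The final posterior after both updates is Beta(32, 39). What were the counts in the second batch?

4 makes and 18 misses

Sequential conjugate updates are equivalent to a single update on the pooled data, so total successes = posterior α − prior α and total failures = posterior β − prior β.
Total across both batches: 32−9=23 makes, 39−15=24 misses.
Subtract the first batch: 23−19=4 makes and 24−6=18 misses.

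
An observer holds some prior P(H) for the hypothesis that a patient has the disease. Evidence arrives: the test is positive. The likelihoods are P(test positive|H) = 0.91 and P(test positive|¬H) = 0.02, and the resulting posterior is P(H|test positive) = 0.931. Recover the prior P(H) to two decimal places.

Bayes' rule in odds form gives O(H|E) = O(H)·[P(E|H)/P(E|¬H)], hence O(H) = O(H|E)/LR.
Posterior odds = 0.931/(1−0.931) = 13.4928. LR = 0.91/0.02 = 45.5000.
Prior odds = 13.4928/45.5000 = 0.2965, so P(H) = 0.2965/(1+0.2965) ≈ 0.23.

P(H) = 0.23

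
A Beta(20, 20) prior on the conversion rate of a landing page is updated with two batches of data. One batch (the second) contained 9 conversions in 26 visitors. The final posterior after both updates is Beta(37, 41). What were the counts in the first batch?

8 conversions and 4 bounces

Because Beta–binomial updating is additive in the counts, the combined data contributed (α_post−α_prior, β_post−β_prior) successes and failures.
Total across both batches: 37−20=17 conversions, 41−20=21 bounces.
Subtract the second batch: 17−9=8 conversions and 21−17=4 bounces.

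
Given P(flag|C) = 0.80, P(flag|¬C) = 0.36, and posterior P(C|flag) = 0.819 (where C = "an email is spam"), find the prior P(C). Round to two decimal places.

Bayes' rule in odds form gives O(C|E) = O(C)·[P(E|C)/P(E|¬C)], hence O(C) = O(C|E)/LR.
Posterior odds = 0.819/(1−0.819) = 4.5249. LR = 0.80/0.36 = 2.2222.
Prior odds = 4.5249/2.2222 = 2.0362, so P(C) = 2.0362/(1+2.0362) ≈ 0.67.

P(C) = 0.67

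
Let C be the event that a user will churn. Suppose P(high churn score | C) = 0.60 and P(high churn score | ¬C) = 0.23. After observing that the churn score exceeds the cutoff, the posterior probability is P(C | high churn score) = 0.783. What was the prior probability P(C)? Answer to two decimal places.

P(C) = 0.58

Bayes' rule in odds form gives O(C|E) = O(C)·[P(E|C)/P(E|¬C)], hence O(C) = O(C|E)/LR.
Posterior odds = 0.783/(1−0.783) = 3.6083. LR = 0.60/0.23 = 2.6087.
Prior odds = 3.6083/2.6087 = 1.3832, so P(C) = 1.3832/(1+1.3832) ≈ 0.58.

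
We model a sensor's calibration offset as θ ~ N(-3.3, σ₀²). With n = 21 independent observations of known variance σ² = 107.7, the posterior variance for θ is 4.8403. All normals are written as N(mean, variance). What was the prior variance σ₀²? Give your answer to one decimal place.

Posterior precision equals prior precision plus data precision: 1/σ_n² = 1/σ₀² + n/σ².
So 1/σ₀² = 1/4.8403 − 21/107.7 = 0.206599 − 0.194986 = 0.011613.
Hence σ₀² = 1/0.011613 ≈ 86.1.

σ₀² = 86.1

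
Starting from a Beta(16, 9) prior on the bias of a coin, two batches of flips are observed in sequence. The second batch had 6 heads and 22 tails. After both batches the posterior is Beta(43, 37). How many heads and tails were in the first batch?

21 heads and 6 tails

Sequential conjugate updates are equivalent to a single update on the pooled data, so total successes = posterior α − prior α and total failures = posterior β − prior β.
Total across both batches: 43−16=27 heads, 37−9=28 tails.
Subtract the second batch: 27−6=21 heads and 28−22=6 tails.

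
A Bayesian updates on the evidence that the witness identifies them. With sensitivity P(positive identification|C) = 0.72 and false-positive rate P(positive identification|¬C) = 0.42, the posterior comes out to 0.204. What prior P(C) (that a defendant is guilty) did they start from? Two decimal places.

Bayes' rule in odds form gives O(C|E) = O(C)·[P(E|C)/P(E|¬C)], hence O(C) = O(C|E)/LR.
Posterior odds = 0.204/(1−0.204) = 0.2563. LR = 0.72/0.42 = 1.7143.
Prior odds = 0.2563/1.7143 = 0.1495, so P(C) = 0.1495/(1+0.1495) ≈ 0.13.

P(C) = 0.13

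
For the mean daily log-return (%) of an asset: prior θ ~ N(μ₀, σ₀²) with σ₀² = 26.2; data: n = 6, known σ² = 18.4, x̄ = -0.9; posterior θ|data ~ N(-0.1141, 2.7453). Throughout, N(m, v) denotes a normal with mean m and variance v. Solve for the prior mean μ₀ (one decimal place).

μ₀ = 6.6

With known observation variance, the Normal–Normal posterior has precision τ_n = τ₀ + n/σ² and mean μ_n = (τ₀μ₀ + (n/σ²)x̄)/τ_n.
Here τ₀ = 1/26.2 = 0.038168 and τ_data = 6/18.4 = 0.326087, so τ_n = 0.364255.
Rearranging for μ₀: μ₀ = (μ_n·τ_n − τ_data·x̄)/τ₀ = (-0.1141·0.364255 − 0.326087·-0.9) / 0.038168 = 0.251917/0.038168 ≈ 6.6.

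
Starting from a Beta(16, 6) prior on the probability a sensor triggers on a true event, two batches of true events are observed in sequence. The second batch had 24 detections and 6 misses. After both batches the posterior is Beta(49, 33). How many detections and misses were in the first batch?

9 detections and 21 misses

Because Beta–binomial updating is additive in the counts, the combined data contributed (α_post−α_prior, β_post−β_prior) successes and failures.
Total across both batches: 49−16=33 detections, 33−6=27 misses.
Subtract the second batch: 33−24=9 detections and 27−6=21 misses.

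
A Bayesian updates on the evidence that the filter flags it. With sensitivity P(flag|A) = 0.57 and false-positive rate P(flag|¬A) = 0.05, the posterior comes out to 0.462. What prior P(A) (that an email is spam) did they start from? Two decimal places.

P(A) = 0.07

In odds form, posterior odds = prior odds × likelihood ratio, so prior odds = posterior odds ÷ LR.
Posterior odds = 0.462/(1−0.462) = 0.8587. LR = 0.57/0.05 = 11.4000.
Prior odds = 0.8587/11.4000 = 0.0753, so P(A) = 0.0753/(1+0.0753) ≈ 0.07.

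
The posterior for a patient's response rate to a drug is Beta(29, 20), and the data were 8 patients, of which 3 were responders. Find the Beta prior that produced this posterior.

Under Beta–binomial conjugacy the posterior parameters are (α+s, β+f).
Subtract the data counts: 29−3=26, 20−5=15.

Beta(26, 15)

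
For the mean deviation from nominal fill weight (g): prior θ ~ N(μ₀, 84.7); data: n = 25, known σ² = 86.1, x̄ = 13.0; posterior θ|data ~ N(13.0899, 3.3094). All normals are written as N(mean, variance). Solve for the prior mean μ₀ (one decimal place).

The posterior mean is a precision-weighted average: μ_n = (τ₀μ₀ + τ_data·x̄)/(τ₀+τ_data), with τ₀=1/σ₀² and τ_data=n/σ².
Here τ₀ = 1/84.7 = 0.011806 and τ_data = 25/86.1 = 0.290360, so τ_n = 0.302166.
Rearranging for μ₀: μ₀ = (μ_n·τ_n − τ_data·x̄)/τ₀ = (13.0899·0.302166 − 0.290360·13.0) / 0.011806 = 0.180643/0.011806 ≈ 15.3.

μ₀ = 15.3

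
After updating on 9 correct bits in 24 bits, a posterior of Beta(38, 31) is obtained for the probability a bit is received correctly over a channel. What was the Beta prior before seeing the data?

A Beta(a, b) prior with s successes and f failures in binomial data gives a Beta(a+s, b+f) posterior.
So a = 38 − 9 = 29 and b = 31 − 15 = 16.

Beta(29, 16)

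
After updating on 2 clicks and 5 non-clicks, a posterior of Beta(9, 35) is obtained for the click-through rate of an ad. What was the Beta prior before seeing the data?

Under Beta–binomial conjugacy the posterior parameters are (a+s, b+f).
Subtract the data counts: 9−2=7, 35−5=30.

Beta(7, 30)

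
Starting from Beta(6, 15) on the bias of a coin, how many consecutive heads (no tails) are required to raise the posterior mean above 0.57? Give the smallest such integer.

k = 14

After k heads and 0 tails the posterior is Beta(6+k, 15), with mean (6+k)/(6+15+k).
Set (6+k)/(21+k) > 0.57 and solve: k > (0.57·21 − 6)/(1 − 0.57) = 13.884.
The smallest integer exceeding 13.884 is 14.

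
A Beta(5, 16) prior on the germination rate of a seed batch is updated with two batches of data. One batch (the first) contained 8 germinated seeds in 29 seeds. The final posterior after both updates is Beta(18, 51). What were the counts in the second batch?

Sequential conjugate updates are equivalent to a single update on the pooled data, so total successes = posterior α − prior α and total failures = posterior β − prior β.
Total across both batches: 18−5=13 germinated seeds, 51−16=35 non-germinating seeds.
Subtract the first batch: 13−8=5 germinated seeds and 35−21=14 non-germinating seeds.

5 germinated seeds and 14 non-germinating seeds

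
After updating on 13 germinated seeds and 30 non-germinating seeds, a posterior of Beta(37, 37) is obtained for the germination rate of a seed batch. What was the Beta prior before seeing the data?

Under Beta–binomial conjugacy the posterior parameters are (a+s, b+f).
Subtract the data counts: 37−13=24, 37−30=7.

Beta(24, 7)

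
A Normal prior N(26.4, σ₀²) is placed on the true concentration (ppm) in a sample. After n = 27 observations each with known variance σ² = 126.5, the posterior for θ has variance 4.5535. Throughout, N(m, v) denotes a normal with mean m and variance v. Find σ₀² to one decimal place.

σ₀² = 162.0

For the Normal–Normal model with known σ², precisions add: τ_n = τ₀ + n/σ².
So 1/σ₀² = 1/4.5535 − 27/126.5 = 0.219611 − 0.213439 = 0.006172.
Hence σ₀² = 1/0.006172 ≈ 162.0.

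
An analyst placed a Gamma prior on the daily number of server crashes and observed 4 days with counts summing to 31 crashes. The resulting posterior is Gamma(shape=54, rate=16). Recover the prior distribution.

Gamma(shape=23, rate=12)

A Gamma(α, β) prior (rate parametrization) on a Poisson rate with n observations summing to S gives posterior Gamma(α+S, β+n).
So α = 54 − 31 = 23 and β = 16 − 4 = 12.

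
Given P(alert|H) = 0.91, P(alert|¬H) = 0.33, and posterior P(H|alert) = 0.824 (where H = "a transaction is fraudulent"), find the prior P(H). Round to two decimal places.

P(H) = 0.63

Bayes' rule in odds form gives O(H|E) = O(H)·[P(E|H)/P(E|¬H)], hence O(H) = O(H|E)/LR.
Posterior odds = 0.824/(1−0.824) = 4.6818. LR = 0.91/0.33 = 2.7576.
Prior odds = 4.6818/2.7576 = 1.6978, so P(H) = 1.6978/(1+1.6978) ≈ 0.63.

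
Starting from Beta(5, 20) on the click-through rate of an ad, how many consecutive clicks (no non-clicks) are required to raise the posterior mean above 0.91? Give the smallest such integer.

After k clicks and 0 non-clicks the posterior is Beta(5+k, 20), with mean (5+k)/(5+20+k).
Set (5+k)/(25+k) > 0.91 and solve: k > (0.91·25 − 5)/(1 − 0.91) = 197.222.
The smallest integer exceeding 197.222 is 198, and checking k=198: (203)/(223) = 0.9103 > 0.91.

k = 198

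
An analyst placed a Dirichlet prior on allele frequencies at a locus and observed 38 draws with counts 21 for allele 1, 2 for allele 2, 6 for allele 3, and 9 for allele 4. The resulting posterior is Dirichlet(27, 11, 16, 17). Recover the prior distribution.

For a Dirichlet(α) prior with multinomial counts c, the posterior is Dirichlet(α + c) componentwise.
Subtract each count from the matching posterior parameter: 27−21=6, 11−2=9, 16−6=10, 17−9=8.

Dirichlet(6, 9, 10, 8)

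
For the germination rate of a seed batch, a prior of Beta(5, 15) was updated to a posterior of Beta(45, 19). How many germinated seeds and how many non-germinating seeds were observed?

40 germinated seeds and 4 non-germinating seeds

Under Beta–binomial conjugacy the posterior parameters are (a+s, b+f).
Match parameters: s=45−5=40, f=19−15=4.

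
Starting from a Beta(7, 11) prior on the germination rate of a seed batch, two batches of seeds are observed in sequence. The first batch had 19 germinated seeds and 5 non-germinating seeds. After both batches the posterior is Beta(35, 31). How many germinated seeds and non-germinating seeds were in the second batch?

Because Beta–binomial updating is additive in the counts, the combined data contributed (α_post−α_prior, β_post−β_prior) successes and failures.
Total across both batches: 35−7=28 germinated seeds, 31−11=20 non-germinating seeds.
Subtract the first batch: 28−19=9 germinated seeds and 20−5=15 non-germinating seeds.

9 germinated seeds and 15 non-germinating seeds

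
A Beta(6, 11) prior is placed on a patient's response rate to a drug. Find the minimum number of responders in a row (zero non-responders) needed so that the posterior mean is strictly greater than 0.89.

After k responders and 0 non-responders the posterior is Beta(6+k, 11), with mean (6+k)/(6+11+k).
Set (6+k)/(17+k) > 0.89 and solve: k > (0.89·17 − 6)/(1 − 0.89) = 83.000.
The smallest integer exceeding 83.000 is 84, and checking k=84: (90)/(101) = 0.8911 > 0.89.

k = 84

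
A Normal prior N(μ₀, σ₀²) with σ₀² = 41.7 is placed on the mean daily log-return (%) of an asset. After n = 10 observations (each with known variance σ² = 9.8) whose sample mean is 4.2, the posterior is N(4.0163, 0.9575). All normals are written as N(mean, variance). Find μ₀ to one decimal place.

μ₀ = -3.8

With known observation variance, the Normal–Normal posterior has precision τ_n = τ₀ + n/σ² and mean μ_n = (τ₀μ₀ + (n/σ²)x̄)/τ_n.
Here τ₀ = 1/41.7 = 0.023981 and τ_data = 10/9.8 = 1.020408, so τ_n = 1.044389.
Rearranging for μ₀: μ₀ = (μ_n·τ_n − τ_data·x̄)/τ₀ = (4.0163·1.044389 − 1.020408·4.2) / 0.023981 = -0.091134/0.023981 ≈ -3.8.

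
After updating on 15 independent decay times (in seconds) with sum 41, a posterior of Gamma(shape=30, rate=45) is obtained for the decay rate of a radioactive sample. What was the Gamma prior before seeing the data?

Gamma(shape=15, rate=4)

For an exponential likelihood with a Gamma(α, β) prior on the rate, n observations with total T give posterior Gamma(α+n, β+T).
So α = 30 − 15 = 15 and β = 45 − 41 = 4.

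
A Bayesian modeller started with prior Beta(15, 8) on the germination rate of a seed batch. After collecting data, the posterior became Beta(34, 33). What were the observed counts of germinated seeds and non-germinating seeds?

A Beta(α, β) prior with s successes and f failures in binomial data gives a Beta(α+s, β+f) posterior.
So s = 34 − 15 = 19 and f = 33 − 8 = 25.

19 germinated seeds and 25 non-germinating seeds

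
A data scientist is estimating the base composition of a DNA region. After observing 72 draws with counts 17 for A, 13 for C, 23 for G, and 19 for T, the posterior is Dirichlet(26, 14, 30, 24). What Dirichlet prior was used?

Dirichlet(9, 1, 7, 5)

For a Dirichlet(α) prior with multinomial counts c, the posterior is Dirichlet(α + c) componentwise.
Subtract each count from the matching posterior parameter: 26−17=9, 14−13=1, 30−23=7, 24−19=5.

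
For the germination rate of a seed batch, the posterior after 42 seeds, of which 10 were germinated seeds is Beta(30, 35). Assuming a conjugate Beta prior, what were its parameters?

Beta(20, 3)

A Beta(α, β) prior with s successes and f failures in binomial data gives a Beta(α+s, β+f) posterior.
So α = 30 − 10 = 20 and β = 35 − 32 = 3.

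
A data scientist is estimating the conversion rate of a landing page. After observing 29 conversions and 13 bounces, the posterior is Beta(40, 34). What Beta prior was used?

Beta is conjugate to the binomial likelihood: posterior = Beta(a+s, b+f).
Subtract the data counts: 40−29=11, 34−13=21.

Beta(11, 21)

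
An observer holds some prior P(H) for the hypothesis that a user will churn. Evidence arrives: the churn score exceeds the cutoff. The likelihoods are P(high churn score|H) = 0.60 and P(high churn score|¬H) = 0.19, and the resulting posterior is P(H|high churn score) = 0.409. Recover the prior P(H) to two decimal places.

P(H) = 0.18

Bayes' rule in odds form gives O(H|E) = O(H)·[P(E|H)/P(E|¬H)], hence O(H) = O(H|E)/LR.
Posterior odds = 0.409/(1−0.409) = 0.6920. LR = 0.60/0.19 = 3.1579.
Prior odds = 0.6920/3.1579 = 0.2191, so P(H) = 0.2191/(1+0.2191) ≈ 0.18.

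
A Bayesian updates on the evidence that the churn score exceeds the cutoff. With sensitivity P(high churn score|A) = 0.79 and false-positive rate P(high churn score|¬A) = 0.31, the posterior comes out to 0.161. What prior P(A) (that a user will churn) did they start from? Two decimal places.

In odds form, posterior odds = prior odds × likelihood ratio, so prior odds = posterior odds ÷ LR.
Posterior odds = 0.161/(1−0.161) = 0.1919. LR = 0.79/0.31 = 2.5484.
Prior odds = 0.1919/2.5484 = 0.0753, so P(A) = 0.0753/(1+0.0753) ≈ 0.07.

P(A) = 0.07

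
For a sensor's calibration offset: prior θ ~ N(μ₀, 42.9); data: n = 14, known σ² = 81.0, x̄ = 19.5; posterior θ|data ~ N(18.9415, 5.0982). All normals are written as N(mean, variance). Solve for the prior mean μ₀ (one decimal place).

μ₀ = 14.8

The posterior mean is a precision-weighted average: μ_n = (τ₀μ₀ + τ_data·x̄)/(τ₀+τ_data), with τ₀=1/σ₀² and τ_data=n/σ².
Here τ₀ = 1/42.9 = 0.023310 and τ_data = 14/81.0 = 0.172840, so τ_n = 0.196150.
Rearranging for μ₀: μ₀ = (μ_n·τ_n − τ_data·x̄)/τ₀ = (18.9415·0.196150 − 0.172840·19.5) / 0.023310 = 0.344995/0.023310 ≈ 14.8.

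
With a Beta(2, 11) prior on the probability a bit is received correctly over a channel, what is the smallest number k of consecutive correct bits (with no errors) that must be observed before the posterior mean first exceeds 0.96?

After k correct bits and 0 errors the posterior is Beta(2+k, 11), with mean (2+k)/(2+11+k).
Set (2+k)/(13+k) > 0.96 and solve: k > (0.96·13 − 2)/(1 − 0.96) = 262.000.
The smallest integer exceeding 262.000 is 263, and checking k=263: (265)/(276) = 0.9601 > 0.96.

k = 263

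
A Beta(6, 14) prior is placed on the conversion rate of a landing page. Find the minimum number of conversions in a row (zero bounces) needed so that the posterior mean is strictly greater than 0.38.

k = 3

After k conversions and 0 bounces the posterior is Beta(6+k, 14), with mean (6+k)/(6+14+k).
Set (6+k)/(20+k) > 0.38 and solve: k > (0.38·20 − 6)/(1 − 0.38) = 2.581.
The smallest integer exceeding 2.581 is 3.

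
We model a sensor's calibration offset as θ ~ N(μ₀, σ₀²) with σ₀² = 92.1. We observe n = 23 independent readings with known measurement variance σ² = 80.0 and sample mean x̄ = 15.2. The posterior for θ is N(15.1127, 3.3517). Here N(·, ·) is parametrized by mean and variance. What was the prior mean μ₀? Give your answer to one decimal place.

With known observation variance, the Normal–Normal posterior has precision τ_n = τ₀ + n/σ² and mean μ_n = (τ₀μ₀ + (n/σ²)x̄)/τ_n.
Here τ₀ = 1/92.1 = 0.010858 and τ_data = 23/80.0 = 0.287500, so τ_n = 0.298358.
Rearranging for μ₀: μ₀ = (μ_n·τ_n − τ_data·x̄)/τ₀ = (15.1127·0.298358 − 0.287500·15.2) / 0.010858 = 0.138995/0.010858 ≈ 12.8.

μ₀ = 12.8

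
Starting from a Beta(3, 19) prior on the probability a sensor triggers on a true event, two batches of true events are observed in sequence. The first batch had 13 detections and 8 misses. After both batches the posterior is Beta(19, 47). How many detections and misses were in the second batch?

Sequential conjugate updates are equivalent to a single update on the pooled data, so total successes = posterior α − prior α and total failures = posterior β − prior β.
Total across both batches: 19−3=16 detections, 47−19=28 misses.
Subtract the first batch: 16−13=3 detections and 28−8=20 misses.

3 detections and 20 misses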